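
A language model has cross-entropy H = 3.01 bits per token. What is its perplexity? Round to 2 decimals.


Perplexity formula: PP = 2^H
H = 3.01
PP = 2^3.01
Decompose: 2^3.01 = 2^3 * 2^0.01
2^3 = 8, 2^0.01 ~ 1.0069556
PP ~ 8 * 1.0069556 = 8.0556448
Rounded to 2 decimals: 8.06

8.06


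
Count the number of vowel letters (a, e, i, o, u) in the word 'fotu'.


Scanning each character of 'fotu':
  Position 1: 'f' -> consonant (running count: 0)
  Position 2: 'o' -> vowel (running count: 1)
  Position 3: 't' -> consonant (running count: 1)
  Position 4: 'u' -> vowel (running count: 2)
Total vowels: 2

2


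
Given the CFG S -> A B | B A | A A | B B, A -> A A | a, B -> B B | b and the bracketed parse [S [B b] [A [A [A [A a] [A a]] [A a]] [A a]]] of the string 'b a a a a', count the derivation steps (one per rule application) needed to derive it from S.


Every bracketed nonterminal node [X ...] in the tree is produced by exactly one rule application.
Reading the tree off as a leftmost derivation:
  Step 1: S  =>  B A   (applied S -> B A)
  Step 2: B A  =>  b A   (applied B -> b)
  Step 3: b A  =>  b A A   (applied A -> A A)
  Step 4: b A A  =>  b A A A   (applied A -> A A)
  Step 5: b A A A  =>  b A A A A   (applied A -> A A)
  Step 6: b A A A A  =>  b a A A A   (applied A -> a)
  Step 7: b a A A A  =>  b a a A A   (applied A -> a)
  Step 8: b a a A A  =>  b a a a A   (applied A -> a)
  Step 9: b a a a A  =>  b a a a a   (applied A -> a)
Final yield: b a a a a
Total rewrite steps: 9

9


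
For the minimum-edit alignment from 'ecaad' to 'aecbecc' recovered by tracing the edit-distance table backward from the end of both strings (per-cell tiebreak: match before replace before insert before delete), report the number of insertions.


Edit distance = 5. Backtracking from cell (5, 7) with preference match > replace > insert > delete,
then listing the resulting alignment 'ecaad' -> 'aecbecc' left to right:
  Step 1: insert 'a' [insertion #1]
  Step 2: keep 'e'
  Step 3: keep 'c'
  Step 4: insert 'b' [insertion #2]
  Step 5: replace a->e
  Step 6: replace a->c
  Step 7: replace d->c
Total insertions: 2

2


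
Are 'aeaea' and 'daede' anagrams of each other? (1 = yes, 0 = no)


Sort characters of 'aeaea': 'aaaee'
Sort characters of 'daede': 'addee'
Sorted forms differ -> they are NOT anagrams
Result: 0

0


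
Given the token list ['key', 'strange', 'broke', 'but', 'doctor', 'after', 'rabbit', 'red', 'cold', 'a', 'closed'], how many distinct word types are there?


Listing all tokens and tracking unique types:
  Token 1: 'key' -> NEW (unique so far: 1)
  Token 2: 'strange' -> NEW (unique so far: 2)
  Token 3: 'broke' -> NEW (unique so far: 3)
  Token 4: 'but' -> NEW (unique so far: 4)
  Token 5: 'doctor' -> NEW (unique so far: 5)
  Token 6: 'after' -> NEW (unique so far: 6)
  Token 7: 'rabbit' -> NEW (unique so far: 7)
  Token 8: 'red' -> NEW (unique so far: 8)
  Token 9: 'cold' -> NEW (unique so far: 9)
  Token 10: 'a' -> NEW (unique so far: 10)
  Token 11: 'closed' -> NEW (unique so far: 11)
Unique types: ('a', 'after', 'broke', 'but', 'closed', 'cold', 'doctor', 'key', 'rabbit', 'red', 'strange')
Vocabulary size: 11

11


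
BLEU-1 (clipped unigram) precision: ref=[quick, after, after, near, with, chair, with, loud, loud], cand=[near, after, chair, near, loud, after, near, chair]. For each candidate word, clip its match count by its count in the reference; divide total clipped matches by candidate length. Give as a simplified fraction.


Reference word counts: {'after': 2, 'chair': 1, 'loud': 2, 'near': 1, 'quick': 1, 'with': 2}
Checking each candidate word (with clipping):
  'near' -> in reference (ref count 1, used 1/1) -> match (matches: 1)
  'after' -> in reference (ref count 2, used 1/2) -> match (matches: 2)
  'chair' -> in reference (ref count 1, used 1/1) -> match (matches: 3)
  'near' -> ref count 1 already used up (1/1) -> clipped, no match (matches: 3)
  'loud' -> in reference (ref count 2, used 1/2) -> match (matches: 4)
  'after' -> in reference (ref count 2, used 2/2) -> match (matches: 5)
  'near' -> ref count 1 already used up (1/1) -> clipped, no match (matches: 5)
  'chair' -> ref count 1 already used up (1/1) -> clipped, no match (matches: 5)
Clipped matches: 5, Candidate length: 8
Precision = 5/8

5/8


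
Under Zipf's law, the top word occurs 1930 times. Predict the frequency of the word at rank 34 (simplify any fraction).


Zipf's law: freq(rank) = f1 / rank
f1 = 1930, rank = 34
freq = 1930 / 34
GCD(1930, 34) = 2
Simplified: 965/17

965/17


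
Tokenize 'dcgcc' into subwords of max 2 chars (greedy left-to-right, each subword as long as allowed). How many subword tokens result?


'dcgcc' has 5 characters.
Chunking with max size 2:
  Chunk 1: 'dc' (positions 0-1)
  Chunk 2: 'gc' (positions 2-3)
  Chunk 3: 'c' (positions 4-4)
Total chunks: ceil(5 / 2) = 3

3


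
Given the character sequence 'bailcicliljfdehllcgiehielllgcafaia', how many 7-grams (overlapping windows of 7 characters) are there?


String 'bailcicliljfdehllcgiehielllgcafaia' has length L = 34.
Number of overlapping n-grams = L - n + 1
Substituting: 34 - 7 + 1 = 28

28


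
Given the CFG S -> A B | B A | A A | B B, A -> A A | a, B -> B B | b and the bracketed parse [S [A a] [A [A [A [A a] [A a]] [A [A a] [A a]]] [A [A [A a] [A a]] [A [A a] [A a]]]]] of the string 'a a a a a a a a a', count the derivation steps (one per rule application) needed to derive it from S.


Every bracketed nonterminal node [X ...] in the tree is produced by exactly one rule application.
Reading the tree off as a leftmost derivation:
  Step 1: S  =>  A A   (applied S -> A A)
  Step 2: A A  =>  a A   (applied A -> a)
  Step 3: a A  =>  a A A   (applied A -> A A)
  Step 4: a A A  =>  a A A A   (applied A -> A A)
  Step 5: a A A A  =>  a A A A A   (applied A -> A A)
  Step 6: a A A A A  =>  a a A A A   (applied A -> a)
  Step 7: a a A A A  =>  a a a A A   (applied A -> a)
  Step 8: a a a A A  =>  a a a A A A   (applied A -> A A)
  Step 9: a a a A A A  =>  a a a a A A   (applied A -> a)
  Step 10: a a a a A A  =>  a a a a a A   (applied A -> a)
  Step 11: a a a a a A  =>  a a a a a A A   (applied A -> A A)
  Step 12: a a a a a A A  =>  a a a a a A A A   (applied A -> A A)
  Step 13: a a a a a A A A  =>  a a a a a a A A   (applied A -> a)
  Step 14: a a a a a a A A  =>  a a a a a a a A   (applied A -> a)
  Step 15: a a a a a a a A  =>  a a a a a a a A A   (applied A -> A A)
  Step 16: a a a a a a a A A  =>  a a a a a a a a A   (applied A -> a)
  Step 17: a a a a a a a a A  =>  a a a a a a a a a   (applied A -> a)
Final yield: a a a a a a a a a
Total rewrite steps: 17

17


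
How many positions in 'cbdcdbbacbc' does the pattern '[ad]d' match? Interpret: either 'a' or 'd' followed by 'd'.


Pattern: [ad]d means either 'a' or 'd' followed by 'd'.
Scanning 'cbdcdbbacbc' position-by-position:
  Pos 0: window 'cb' -> no
  Pos 1: window 'bd' -> no
  Pos 2: window 'dc' -> no
  Pos 3: window 'cd' -> no
  Pos 4: window 'db' -> no
  Pos 5: window 'bb' -> no
  Pos 6: window 'ba' -> no
  Pos 7: window 'ac' -> no
  Pos 8: window 'cb' -> no
  Pos 9: window 'bc' -> no
  Pos 10: window 'c' -> no
Total matches: 0

0


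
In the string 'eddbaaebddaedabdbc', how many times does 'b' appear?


Scanning 'eddbaaebddaedabdbc' for 'b':
  Position 3: 'b' -> MATCH (count: 1)
  Position 7: 'b' -> MATCH (count: 2)
  Position 14: 'b' -> MATCH (count: 3)
  Position 16: 'b' -> MATCH (count: 4)
Total occurrences of 'b': 4

4


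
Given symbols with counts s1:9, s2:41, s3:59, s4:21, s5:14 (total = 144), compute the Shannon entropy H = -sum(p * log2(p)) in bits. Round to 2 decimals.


Computing entropy H = -sum(p_i * log2(p_i)):
  s1: p = 9/144 = 0.0625, -p*log2(p) = 0.2500
  s2: p = 41/144 = 0.2847, -p*log2(p) = 0.5160
  s3: p = 59/144 = 0.4097, -p*log2(p) = 0.5274
  s4: p = 21/144 = 0.1458, -p*log2(p) = 0.4051
  s5: p = 14/144 = 0.0972, -p*log2(p) = 0.3269
H = sum of terms = 2.0254
Rounded to 2 decimals: 2.03

2.03


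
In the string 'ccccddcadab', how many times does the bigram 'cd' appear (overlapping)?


Scanning 'ccccddcadab' for bigram 'cd':
  Position 0: 'cc' -> no
  Position 1: 'cc' -> no
  Position 2: 'cc' -> no
  Position 3: 'cd' -> MATCH
  Position 4: 'dd' -> no
  Position 5: 'dc' -> no
  Position 6: 'ca' -> no
  Position 7: 'ad' -> no
  Position 8: 'da' -> no
  Position 9: 'ab' -> no
Total matches: 1

1


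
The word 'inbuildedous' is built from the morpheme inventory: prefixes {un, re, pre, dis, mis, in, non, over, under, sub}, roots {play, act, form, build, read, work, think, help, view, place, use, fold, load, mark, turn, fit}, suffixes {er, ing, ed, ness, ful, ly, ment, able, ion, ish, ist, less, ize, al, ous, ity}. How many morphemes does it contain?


Segmenting 'inbuildedous' against the inventory:
  'in' -> prefix (morpheme 1)
  'build' -> root (morpheme 2)
  'ed' -> suffix (morpheme 3)
  'ous' -> suffix (morpheme 4)
Total morphemes: 4

4


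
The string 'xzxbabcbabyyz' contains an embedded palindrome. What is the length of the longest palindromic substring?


Scanning 'xzxbabcbabyyz' for palindromic substrings.
Substring at positions 3-9: 'babcbab'.
Check: reverse('babcbab') = 'babcbab' -> palindrome confirmed.
Neighbouring characters ('x' / 'y') break symmetry, so it cannot extend further.
No longer palindromic substring exists; longest length = 7

7


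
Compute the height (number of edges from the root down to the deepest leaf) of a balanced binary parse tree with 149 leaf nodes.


In a balanced binary tree with n leaves the deepest leaf is ceil(log2(n)) edges below the root.
log2(149) = 7.2192
ceil(7.2192) = 8
height (edges) = 8

8


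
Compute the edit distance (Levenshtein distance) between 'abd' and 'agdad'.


Building DP table for s1='abd' (len 3) and s2='agdad' (len 5):
       a  g  d  a  d
    0  1  2  3  4  5
  a 1  0  1  2  3  4
  b 2  1  1  2  3  4
  d 3  2  2  1  2  3
Edit distance = dp[3][5] = 3

3


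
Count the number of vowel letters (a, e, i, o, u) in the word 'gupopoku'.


Scanning each character of 'gupopoku':
  Position 1: 'g' -> consonant (running count: 0)
  Position 2: 'u' -> vowel (running count: 1)
  Position 3: 'p' -> consonant (running count: 1)
  Position 4: 'o' -> vowel (running count: 2)
  Position 5: 'p' -> consonant (running count: 2)
  Position 6: 'o' -> vowel (running count: 3)
  Position 7: 'k' -> consonant (running count: 3)
  Position 8: 'u' -> vowel (running count: 4)
Total vowels: 4

4


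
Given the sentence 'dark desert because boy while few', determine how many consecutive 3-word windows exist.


Word trigrams from [6] words:
  Trigram 1: (dark desert because)
  Trigram 2: (desert because boy)
  Trigram 3: (because boy while)
  Trigram 4: (boy while few)
Total word trigrams: 6 - 2 = 4

4


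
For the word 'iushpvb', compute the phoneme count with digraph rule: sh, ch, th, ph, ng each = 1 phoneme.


Parsing 'iushpvb' greedily, digraphs first:
  'i' -> vowel phoneme (phonemes so far: 1)
  'u' -> vowel phoneme (phonemes so far: 2)
  'sh' -> digraph (1 consonant phoneme) (phonemes so far: 3)
  'p' -> consonant phoneme (phonemes so far: 4)
  'v' -> consonant phoneme (phonemes so far: 5)
  'b' -> consonant phoneme (phonemes so far: 6)
Total phonemes: 6

6


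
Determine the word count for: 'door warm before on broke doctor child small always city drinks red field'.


Counting words by splitting on spaces:
  Word 1: 'door'
  Word 2: 'warm'
  Word 3: 'before'
  Word 4: 'on'
  Word 5: 'broke'
  Word 6: 'doctor'
  Word 7: 'child'
  Word 8: 'small'
  Word 9: 'always'
  Word 10: 'city'
  Word 11: 'drinks'
  Word 12: 'red'
  Word 13: 'field'
Total words: 13

13


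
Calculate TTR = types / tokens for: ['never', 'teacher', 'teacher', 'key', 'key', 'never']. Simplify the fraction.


Tokens: 6
Unique types: ('key', 'never', 'teacher') = 3
TTR = 3/6
Simplify: divide both by 3 -> 1/2
TTR = 1/2

1/2


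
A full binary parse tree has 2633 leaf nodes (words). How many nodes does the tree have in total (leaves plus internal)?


Leaf nodes (terminals): 2633
Internal nodes = n - 1 = 2633 - 1 = 2632
Total = leaves + internal = 2633 + 2632 = 5265

5265


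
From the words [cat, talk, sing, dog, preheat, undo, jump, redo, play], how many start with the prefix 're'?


Checking each word for prefix 're':
  'cat' -> no (count: 0)
  'talk' -> no (count: 0)
  'sing' -> no (count: 0)
  'dog' -> no (count: 0)
  'preheat' -> no (count: 0)
  'undo' -> no (count: 0)
  'jump' -> no (count: 0)
  'redo' -> YES, starts with 're' (count: 1)
  'play' -> no (count: 1)
Total with prefix 're': 1

1


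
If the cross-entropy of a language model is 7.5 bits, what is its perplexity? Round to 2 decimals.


Perplexity formula: PP = 2^H
H = 7.5
PP = 2^7.5
Decompose: 2^7.5 = 2^7 * 2^0.5 = 2^7 * sqrt(2)
2^7 = 128, sqrt(2) ~ 1.4142136
PP ~ 128 * 1.4142136 = 181.0193408
Rounded to 2 decimals: 181.02

181.02


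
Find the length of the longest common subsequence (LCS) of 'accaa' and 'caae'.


DP table for LCS of 'accaa' and 'caae':
       c  a  a  e
    0  0  0  0  0
  a 0  0  1  1  1
  c 0  1  1  1  1
  c 0  1  1  1  1
  a 0  1  2  2  2
  a 0  1  2  3  3
LCS: 'caa'
LCS length = 3

3


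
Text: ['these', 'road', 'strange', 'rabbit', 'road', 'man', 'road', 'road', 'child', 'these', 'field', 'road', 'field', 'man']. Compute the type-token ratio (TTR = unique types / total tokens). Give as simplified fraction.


Tokens: 14
Unique types: ('child', 'field', 'man', 'rabbit', 'road', 'strange', 'these') = 7
TTR = 7/14
Simplify: divide both by 7 -> 1/2
TTR = 1/2

1/2


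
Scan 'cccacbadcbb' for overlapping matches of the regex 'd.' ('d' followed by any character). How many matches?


Pattern: d. means 'd' followed by any character.
Scanning 'cccacbadcbb' position-by-position:
  Pos 0: window 'cc' -> no
  Pos 1: window 'cc' -> no
  Pos 2: window 'ca' -> no
  Pos 3: window 'ac' -> no
  Pos 4: window 'cb' -> no
  Pos 5: window 'ba' -> no
  Pos 6: window 'ad' -> no
  Pos 7: window 'dc' -> MATCH
  Pos 8: window 'cb' -> no
  Pos 9: window 'bb' -> no
  Pos 10: window 'b' -> no
Total matches: 1

1


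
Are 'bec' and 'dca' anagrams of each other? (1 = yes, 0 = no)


Sort characters of 'bec': 'bce'
Sort characters of 'dca': 'acd'
Sorted forms differ -> they are NOT anagrams
Result: 0

0


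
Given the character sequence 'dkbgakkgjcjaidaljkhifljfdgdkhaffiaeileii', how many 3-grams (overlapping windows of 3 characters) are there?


String 'dkbgakkgjcjaidaljkhifljfdgdkhaffiaeileii' has length L = 40.
Number of overlapping n-grams = L - n + 1
Substituting: 40 - 3 + 1 = 38

38


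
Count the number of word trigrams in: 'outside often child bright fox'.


Word trigrams from [5] words:
  Trigram 1: (outside often child)
  Trigram 2: (often child bright)
  Trigram 3: (child bright fox)
Total word trigrams: 5 - 2 = 3

3


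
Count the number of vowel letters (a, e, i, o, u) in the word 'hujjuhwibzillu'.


Scanning each character of 'hujjuhwibzillu':
  Position 1: 'h' -> consonant (running count: 0)
  Position 2: 'u' -> vowel (running count: 1)
  Position 3: 'j' -> consonant (running count: 1)
  Position 4: 'j' -> consonant (running count: 1)
  Position 5: 'u' -> vowel (running count: 2)
  Position 6: 'h' -> consonant (running count: 2)
  Position 7: 'w' -> consonant (running count: 2)
  Position 8: 'i' -> vowel (running count: 3)
  Position 9: 'b' -> consonant (running count: 3)
  Position 10: 'z' -> consonant (running count: 3)
  Position 11: 'i' -> vowel (running count: 4)
  Position 12: 'l' -> consonant (running count: 4)
  Position 13: 'l' -> consonant (running count: 4)
  Position 14: 'u' -> vowel (running count: 5)
Total vowels: 5

5


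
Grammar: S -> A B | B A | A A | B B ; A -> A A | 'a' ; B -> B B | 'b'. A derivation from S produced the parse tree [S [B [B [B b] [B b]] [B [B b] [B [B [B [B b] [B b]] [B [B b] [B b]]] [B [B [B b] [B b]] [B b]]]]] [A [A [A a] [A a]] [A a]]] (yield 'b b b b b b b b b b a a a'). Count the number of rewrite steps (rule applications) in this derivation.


Every bracketed nonterminal node [X ...] in the tree is produced by exactly one rule application.
Reading the tree off as a leftmost derivation:
  Step 1: S  =>  B A   (applied S -> B A)
  Step 2: B A  =>  B B A   (applied B -> B B)
  Step 3: B B A  =>  B B B A   (applied B -> B B)
  Step 4: B B B A  =>  b B B A   (applied B -> b)
  Step 5: b B B A  =>  b b B A   (applied B -> b)
  Step 6: b b B A  =>  b b B B A   (applied B -> B B)
  Step 7: b b B B A  =>  b b b B A   (applied B -> b)
  Step 8: b b b B A  =>  b b b B B A   (applied B -> B B)
  Step 9: b b b B B A  =>  b b b B B B A   (applied B -> B B)
  Step 10: b b b B B B A  =>  b b b B B B B A   (applied B -> B B)
  Step 11: b b b B B B B A  =>  b b b b B B B A   (applied B -> b)
  Step 12: b b b b B B B A  =>  b b b b b B B A   (applied B -> b)
  Step 13: b b b b b B B A  =>  b b b b b B B B A   (applied B -> B B)
  Step 14: b b b b b B B B A  =>  b b b b b b B B A   (applied B -> b)
  Step 15: b b b b b b B B A  =>  b b b b b b b B A   (applied B -> b)
  Step 16: b b b b b b b B A  =>  b b b b b b b B B A   (applied B -> B B)
  Step 17: b b b b b b b B B A  =>  b b b b b b b B B B A   (applied B -> B B)
  Step 18: b b b b b b b B B B A  =>  b b b b b b b b B B A   (applied B -> b)
  Step 19: b b b b b b b b B B A  =>  b b b b b b b b b B A   (applied B -> b)
  Step 20: b b b b b b b b b B A  =>  b b b b b b b b b b A   (applied B -> b)
  Step 21: b b b b b b b b b b A  =>  b b b b b b b b b b A A   (applied A -> A A)
  Step 22: b b b b b b b b b b A A  =>  b b b b b b b b b b A A A   (applied A -> A A)
  Step 23: b b b b b b b b b b A A A  =>  b b b b b b b b b b a A A   (applied A -> a)
  Step 24: b b b b b b b b b b a A A  =>  b b b b b b b b b b a a A   (applied A -> a)
  Step 25: b b b b b b b b b b a a A  =>  b b b b b b b b b b a a a   (applied A -> a)
Final yield: b b b b b b b b b b a a a
Total rewrite steps: 25

25


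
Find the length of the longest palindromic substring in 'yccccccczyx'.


Scanning 'yccccccczyx' for palindromic substrings.
Substring at positions 1-7: 'ccccccc'.
Check: reverse('ccccccc') = 'ccccccc' -> palindrome confirmed.
Neighbouring characters ('y' / 'z') break symmetry, so it cannot extend further.
No longer palindromic substring exists; longest length = 7

7


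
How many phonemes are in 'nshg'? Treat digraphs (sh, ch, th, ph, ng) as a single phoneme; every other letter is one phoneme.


Parsing 'nshg' greedily, digraphs first:
  'n' -> consonant phoneme (phonemes so far: 1)
  'sh' -> digraph (1 consonant phoneme) (phonemes so far: 2)
  'g' -> consonant phoneme (phonemes so far: 3)
Total phonemes: 3

3


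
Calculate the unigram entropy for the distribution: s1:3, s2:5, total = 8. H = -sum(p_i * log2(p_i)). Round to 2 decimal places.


Computing entropy H = -sum(p_i * log2(p_i)):
  s1: p = 3/8 = 0.3750, -p*log2(p) = 0.5306
  s2: p = 5/8 = 0.6250, -p*log2(p) = 0.4238
H = sum of terms = 0.9544
Rounded to 2 decimals: 0.95

0.95


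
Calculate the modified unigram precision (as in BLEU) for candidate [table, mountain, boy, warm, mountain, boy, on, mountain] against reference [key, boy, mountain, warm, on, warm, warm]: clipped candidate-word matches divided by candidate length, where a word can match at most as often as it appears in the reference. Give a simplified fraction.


Reference word counts: {'boy': 1, 'key': 1, 'mountain': 1, 'on': 1, 'warm': 3}
Checking each candidate word (with clipping):
  'table' -> not in reference -> no match (matches: 0)
  'mountain' -> in reference (ref count 1, used 1/1) -> match (matches: 1)
  'boy' -> in reference (ref count 1, used 1/1) -> match (matches: 2)
  'warm' -> in reference (ref count 3, used 1/3) -> match (matches: 3)
  'mountain' -> ref count 1 already used up (1/1) -> clipped, no match (matches: 3)
  'boy' -> ref count 1 already used up (1/1) -> clipped, no match (matches: 3)
  'on' -> in reference (ref count 1, used 1/1) -> match (matches: 4)
  'mountain' -> ref count 1 already used up (1/1) -> clipped, no match (matches: 4)
Clipped matches: 4, Candidate length: 8
Precision = 4/8 = 1/2

1/2


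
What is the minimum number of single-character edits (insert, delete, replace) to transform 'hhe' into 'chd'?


Building DP table for s1='hhe' (len 3) and s2='chd' (len 3):
       c  h  d
    0  1  2  3
  h 1  1  1  2
  h 2  2  1  2
  e 3  3  2  2
Edit distance = dp[3][3] = 2

2


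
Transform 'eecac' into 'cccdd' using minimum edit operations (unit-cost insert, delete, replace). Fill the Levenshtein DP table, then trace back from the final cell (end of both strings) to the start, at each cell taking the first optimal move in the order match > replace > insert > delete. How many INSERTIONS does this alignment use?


Edit distance = 4. Backtracking from cell (5, 5) with preference match > replace > insert > delete,
then listing the resulting alignment 'eecac' -> 'cccdd' left to right:
  Step 1: replace e->c
  Step 2: replace e->c
  Step 3: keep 'c'
  Step 4: replace a->d
  Step 5: replace c->d
Total insertions: 0

0


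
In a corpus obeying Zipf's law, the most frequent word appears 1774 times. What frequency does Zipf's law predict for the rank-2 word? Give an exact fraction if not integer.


Zipf's law: freq(rank) = f1 / rank
f1 = 1774, rank = 2
freq = 1774 / 2
= 887

887


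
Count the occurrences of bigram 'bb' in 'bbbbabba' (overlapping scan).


Scanning 'bbbbabba' for bigram 'bb':
  Position 0: 'bb' -> MATCH
  Position 1: 'bb' -> MATCH
  Position 2: 'bb' -> MATCH
  Position 3: 'ba' -> no
  Position 4: 'ab' -> no
  Position 5: 'bb' -> MATCH
  Position 6: 'ba' -> no
Total matches: 4

4


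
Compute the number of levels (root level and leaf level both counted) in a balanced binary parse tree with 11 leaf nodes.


In a balanced binary tree with n leaves the deepest leaf is ceil(log2(n)) edges below the root,
so counting node levels inclusive of root and leaves gives ceil(log2(n)) + 1 levels.
log2(11) = 3.4594
ceil(3.4594) = 4
levels = 4 + 1 = 5

5


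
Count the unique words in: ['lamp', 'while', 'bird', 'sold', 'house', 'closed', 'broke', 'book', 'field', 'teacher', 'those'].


Listing all tokens and tracking unique types:
  Token 1: 'lamp' -> NEW (unique so far: 1)
  Token 2: 'while' -> NEW (unique so far: 2)
  Token 3: 'bird' -> NEW (unique so far: 3)
  Token 4: 'sold' -> NEW (unique so far: 4)
  Token 5: 'house' -> NEW (unique so far: 5)
  Token 6: 'closed' -> NEW (unique so far: 6)
  Token 7: 'broke' -> NEW (unique so far: 7)
  Token 8: 'book' -> NEW (unique so far: 8)
  Token 9: 'field' -> NEW (unique so far: 9)
  Token 10: 'teacher' -> NEW (unique so far: 10)
  Token 11: 'those' -> NEW (unique so far: 11)
Unique types: ('bird', 'book', 'broke', 'closed', 'field', 'house', 'lamp', 'sold', 'teacher', 'those', 'while')
Vocabulary size: 11

11


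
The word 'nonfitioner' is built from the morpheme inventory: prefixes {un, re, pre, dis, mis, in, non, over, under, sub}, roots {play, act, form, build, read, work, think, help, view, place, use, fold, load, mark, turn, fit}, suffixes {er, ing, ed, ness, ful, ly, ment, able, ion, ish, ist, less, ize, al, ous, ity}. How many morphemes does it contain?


Segmenting 'nonfitioner' against the inventory:
  'non' -> prefix (morpheme 1)
  'fit' -> root (morpheme 2)
  'ion' -> suffix (morpheme 3)
  'er' -> suffix (morpheme 4)
Total morphemes: 4

4


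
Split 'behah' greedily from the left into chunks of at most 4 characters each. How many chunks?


'behah' has 5 characters.
Chunking with max size 4:
  Chunk 1: 'beha' (positions 0-3)
  Chunk 2: 'h' (positions 4-4)
Total chunks: ceil(5 / 4) = 2

2


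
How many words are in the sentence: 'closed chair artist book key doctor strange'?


Counting words by splitting on spaces:
  Word 1: 'closed'
  Word 2: 'chair'
  Word 3: 'artist'
  Word 4: 'book'
  Word 5: 'key'
  Word 6: 'doctor'
  Word 7: 'strange'
Total words: 7

7


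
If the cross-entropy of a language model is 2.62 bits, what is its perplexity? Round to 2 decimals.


Perplexity formula: PP = 2^H
H = 2.62
PP = 2^2.62
Decompose: 2^2.62 = 2^2 * 2^0.62
2^2 = 4, 2^0.62 ~ 1.5368752
PP ~ 4 * 1.5368752 = 6.1475008
Rounded to 2 decimals: 6.15

6.15


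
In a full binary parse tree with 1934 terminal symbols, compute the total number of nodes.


Leaf nodes (terminals): 1934
Internal nodes = n - 1 = 1934 - 1 = 1933
Total = leaves + internal = 1934 + 1933 = 3867

3867


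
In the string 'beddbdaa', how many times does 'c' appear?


Scanning 'beddbdaa' for 'c':
  No matches found.
Total occurrences of 'c': 0

0


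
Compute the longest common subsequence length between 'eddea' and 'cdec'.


DP table for LCS of 'eddea' and 'cdec':
       c  d  e  c
    0  0  0  0  0
  e 0  0  0  1  1
  d 0  0  1  1  1
  d 0  0  1  1  1
  e 0  0  1  2  2
  a 0  0  1  2  2
LCS: 'de'
LCS length = 2

2


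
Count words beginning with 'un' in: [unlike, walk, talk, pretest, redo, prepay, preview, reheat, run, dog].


Checking each word for prefix 'un':
  'unlike' -> YES, starts with 'un' (count: 1)
  'walk' -> no (count: 1)
  'talk' -> no (count: 1)
  'pretest' -> no (count: 1)
  'redo' -> no (count: 1)
  'prepay' -> no (count: 1)
  'preview' -> no (count: 1)
  'reheat' -> no (count: 1)
  'run' -> no (count: 1)
  'dog' -> no (count: 1)
Total with prefix 'un': 1

1


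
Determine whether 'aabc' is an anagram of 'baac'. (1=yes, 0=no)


Sort characters of 'aabc': 'aabc'
Sort characters of 'baac': 'aabc'
Sorted forms match -> they ARE anagrams
Result: 1

1


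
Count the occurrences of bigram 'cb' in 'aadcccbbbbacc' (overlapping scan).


Scanning 'aadcccbbbbacc' for bigram 'cb':
  Position 0: 'aa' -> no
  Position 1: 'ad' -> no
  Position 2: 'dc' -> no
  Position 3: 'cc' -> no
  Position 4: 'cc' -> no
  Position 5: 'cb' -> MATCH
  Position 6: 'bb' -> no
  Position 7: 'bb' -> no
  Position 8: 'bb' -> no
  Position 9: 'ba' -> no
  Position 10: 'ac' -> no
  Position 11: 'cc' -> no
Total matches: 1

1


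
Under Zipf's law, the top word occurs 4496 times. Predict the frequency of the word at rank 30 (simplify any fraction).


Zipf's law: freq(rank) = f1 / rank
f1 = 4496, rank = 30
freq = 4496 / 30
GCD(4496, 30) = 2
Simplified: 2248/15

2248/15


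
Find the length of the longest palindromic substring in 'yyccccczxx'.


Scanning 'yyccccczxx' for palindromic substrings.
Substring at positions 2-6: 'ccccc'.
Check: reverse('ccccc') = 'ccccc' -> palindrome confirmed.
Neighbouring characters ('y' / 'z') break symmetry, so it cannot extend further.
No longer palindromic substring exists; longest length = 5

5


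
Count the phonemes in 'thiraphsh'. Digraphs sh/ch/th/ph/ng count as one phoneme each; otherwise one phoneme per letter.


Parsing 'thiraphsh' greedily, digraphs first:
  'th' -> digraph (1 consonant phoneme) (phonemes so far: 1)
  'i' -> vowel phoneme (phonemes so far: 2)
  'r' -> consonant phoneme (phonemes so far: 3)
  'a' -> vowel phoneme (phonemes so far: 4)
  'ph' -> digraph (1 consonant phoneme) (phonemes so far: 5)
  'sh' -> digraph (1 consonant phoneme) (phonemes so far: 6)
Total phonemes: 6

6


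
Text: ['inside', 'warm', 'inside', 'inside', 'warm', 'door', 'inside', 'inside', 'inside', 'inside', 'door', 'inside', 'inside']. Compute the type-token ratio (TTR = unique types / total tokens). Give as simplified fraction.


Tokens: 13
Unique types: ('door', 'inside', 'warm') = 3
TTR = 3/13
Already in lowest terms.

3/13


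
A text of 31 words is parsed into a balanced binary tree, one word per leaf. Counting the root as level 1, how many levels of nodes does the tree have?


In a balanced binary tree with n leaves the deepest leaf is ceil(log2(n)) edges below the root,
so counting node levels inclusive of root and leaves gives ceil(log2(n)) + 1 levels.
log2(31) = 4.9542
ceil(4.9542) = 5
levels = 5 + 1 = 6

6


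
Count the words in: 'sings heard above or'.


Counting words by splitting on spaces:
  Word 1: 'sings'
  Word 2: 'heard'
  Word 3: 'above'
  Word 4: 'or'
Total words: 4

4


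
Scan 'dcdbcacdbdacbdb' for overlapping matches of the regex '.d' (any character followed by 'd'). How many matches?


Pattern: .d means any character followed by 'd'.
Scanning 'dcdbcacdbdacbdb' position-by-position:
  Pos 0: window 'dc' -> no
  Pos 1: window 'cd' -> MATCH
  Pos 2: window 'db' -> no
  Pos 3: window 'bc' -> no
  Pos 4: window 'ca' -> no
  Pos 5: window 'ac' -> no
  Pos 6: window 'cd' -> MATCH
  Pos 7: window 'db' -> no
  Pos 8: window 'bd' -> MATCH
  Pos 9: window 'da' -> no
  Pos 10: window 'ac' -> no
  Pos 11: window 'cb' -> no
  Pos 12: window 'bd' -> MATCH
  Pos 13: window 'db' -> no
  Pos 14: window 'b' -> no
Total matches: 4

4


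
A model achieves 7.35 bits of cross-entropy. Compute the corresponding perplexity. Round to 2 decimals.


Perplexity formula: PP = 2^H
H = 7.35
PP = 2^7.35
Decompose: 2^7.35 = 2^7 * 2^0.35
2^7 = 128, 2^0.35 ~ 1.2745606
PP ~ 128 * 1.2745606 = 163.1437568
Rounded to 2 decimals: 163.14

163.14


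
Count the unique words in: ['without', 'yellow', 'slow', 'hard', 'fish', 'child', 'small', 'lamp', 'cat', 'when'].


Listing all tokens and tracking unique types:
  Token 1: 'without' -> NEW (unique so far: 1)
  Token 2: 'yellow' -> NEW (unique so far: 2)
  Token 3: 'slow' -> NEW (unique so far: 3)
  Token 4: 'hard' -> NEW (unique so far: 4)
  Token 5: 'fish' -> NEW (unique so far: 5)
  Token 6: 'child' -> NEW (unique so far: 6)
  Token 7: 'small' -> NEW (unique so far: 7)
  Token 8: 'lamp' -> NEW (unique so far: 8)
  Token 9: 'cat' -> NEW (unique so far: 9)
  Token 10: 'when' -> NEW (unique so far: 10)
Unique types: ('cat', 'child', 'fish', 'hard', 'lamp', 'slow', 'small', 'when', 'without', 'yellow')
Vocabulary size: 10

10


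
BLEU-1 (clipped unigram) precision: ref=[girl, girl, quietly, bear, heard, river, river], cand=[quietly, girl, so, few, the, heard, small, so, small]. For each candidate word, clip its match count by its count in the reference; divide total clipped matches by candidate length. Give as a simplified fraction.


Reference word counts: {'bear': 1, 'girl': 2, 'heard': 1, 'quietly': 1, 'river': 2}
Checking each candidate word (with clipping):
  'quietly' -> in reference (ref count 1, used 1/1) -> match (matches: 1)
  'girl' -> in reference (ref count 2, used 1/2) -> match (matches: 2)
  'so' -> not in reference -> no match (matches: 2)
  'few' -> not in reference -> no match (matches: 2)
  'the' -> not in reference -> no match (matches: 2)
  'heard' -> in reference (ref count 1, used 1/1) -> match (matches: 3)
  'small' -> not in reference -> no match (matches: 3)
  'so' -> not in reference -> no match (matches: 3)
  'small' -> not in reference -> no match (matches: 3)
Clipped matches: 3, Candidate length: 9
Precision = 3/9 = 1/3

1/3


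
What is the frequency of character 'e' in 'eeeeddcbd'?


Scanning 'eeeeddcbd' for 'e':
  Position 0: 'e' -> MATCH (count: 1)
  Position 1: 'e' -> MATCH (count: 2)
  Position 2: 'e' -> MATCH (count: 3)
  Position 3: 'e' -> MATCH (count: 4)
Total occurrences of 'e': 4

4


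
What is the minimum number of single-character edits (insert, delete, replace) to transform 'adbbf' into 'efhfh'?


Building DP table for s1='adbbf' (len 5) and s2='efhfh' (len 5):
       e  f  h  f  h
    0  1  2  3  4  5
  a 1  1  2  3  4  5
  d 2  2  2  3  4  5
  b 3  3  3  3  4  5
  b 4  4  4  4  4  5
  f 5  5  4  5  4  5
Edit distance = dp[5][5] = 5

5


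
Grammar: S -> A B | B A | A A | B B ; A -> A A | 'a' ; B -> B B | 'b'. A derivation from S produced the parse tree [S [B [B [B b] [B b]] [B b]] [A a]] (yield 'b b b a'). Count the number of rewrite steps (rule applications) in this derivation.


Every bracketed nonterminal node [X ...] in the tree is produced by exactly one rule application.
Reading the tree off as a leftmost derivation:
  Step 1: S  =>  B A   (applied S -> B A)
  Step 2: B A  =>  B B A   (applied B -> B B)
  Step 3: B B A  =>  B B B A   (applied B -> B B)
  Step 4: B B B A  =>  b B B A   (applied B -> b)
  Step 5: b B B A  =>  b b B A   (applied B -> b)
  Step 6: b b B A  =>  b b b A   (applied B -> b)
  Step 7: b b b A  =>  b b b a   (applied A -> a)
Final yield: b b b a
Total rewrite steps: 7

7


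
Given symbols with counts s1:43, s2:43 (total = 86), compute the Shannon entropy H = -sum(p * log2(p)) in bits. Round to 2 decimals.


Computing entropy H = -sum(p_i * log2(p_i)):
  s1: p = 43/86 = 0.5000, -p*log2(p) = 0.5000
  s2: p = 43/86 = 0.5000, -p*log2(p) = 0.5000
H = sum of terms = 1.0000
Rounded to 2 decimals: 1.00

1.00


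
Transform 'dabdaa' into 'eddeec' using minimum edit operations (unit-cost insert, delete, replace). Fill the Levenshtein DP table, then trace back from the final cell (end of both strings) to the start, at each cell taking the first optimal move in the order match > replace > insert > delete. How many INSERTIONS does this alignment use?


Edit distance = 6. Backtracking from cell (6, 6) with preference match > replace > insert > delete,
then listing the resulting alignment 'dabdaa' -> 'eddeec' left to right:
  Step 1: replace d->e
  Step 2: replace a->d
  Step 3: replace b->d
  Step 4: replace d->e
  Step 5: replace a->e
  Step 6: replace a->c
Total insertions: 0

0


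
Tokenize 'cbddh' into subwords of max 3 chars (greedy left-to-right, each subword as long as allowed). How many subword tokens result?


'cbddh' has 5 characters.
Chunking with max size 3:
  Chunk 1: 'cbd' (positions 0-2)
  Chunk 2: 'dh' (positions 3-4)
Total chunks: ceil(5 / 3) = 2

2


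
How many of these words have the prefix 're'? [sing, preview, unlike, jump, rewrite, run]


Checking each word for prefix 're':
  'sing' -> no (count: 0)
  'preview' -> no (count: 0)
  'unlike' -> no (count: 0)
  'jump' -> no (count: 0)
  'rewrite' -> YES, starts with 're' (count: 1)
  'run' -> no (count: 1)
Total with prefix 're': 1

1


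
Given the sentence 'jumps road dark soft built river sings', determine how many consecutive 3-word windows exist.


Word trigrams from [7] words:
  Trigram 1: (jumps road dark)
  Trigram 2: (road dark soft)
  Trigram 3: (dark soft built)
  Trigram 4: (soft built river)
  Trigram 5: (built river sings)
Total word trigrams: 7 - 2 = 5

5


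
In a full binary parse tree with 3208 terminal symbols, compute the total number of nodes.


Leaf nodes (terminals): 3208
Internal nodes = n - 1 = 3208 - 1 = 3207
Total = leaves + internal = 3208 + 3207 = 6415

6415


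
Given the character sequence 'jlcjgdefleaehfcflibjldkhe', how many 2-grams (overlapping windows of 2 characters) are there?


String 'jlcjgdefleaehfcflibjldkhe' has length L = 25.
Number of overlapping n-grams = L - n + 1
Substituting: 25 - 2 + 1 = 24

24


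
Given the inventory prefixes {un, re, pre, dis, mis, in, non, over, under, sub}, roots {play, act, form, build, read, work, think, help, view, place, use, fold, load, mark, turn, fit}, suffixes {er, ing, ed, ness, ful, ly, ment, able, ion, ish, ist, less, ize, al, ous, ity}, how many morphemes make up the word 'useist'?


Segmenting 'useist' against the inventory:
  'use' -> root (morpheme 1)
  'ist' -> suffix (morpheme 2)
Total morphemes: 2

2


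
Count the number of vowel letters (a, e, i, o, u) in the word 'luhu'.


Scanning each character of 'luhu':
  Position 1: 'l' -> consonant (running count: 0)
  Position 2: 'u' -> vowel (running count: 1)
  Position 3: 'h' -> consonant (running count: 1)
  Position 4: 'u' -> vowel (running count: 2)
Total vowels: 2

2


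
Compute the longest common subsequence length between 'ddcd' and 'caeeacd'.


DP table for LCS of 'ddcd' and 'caeeacd':
       c  a  e  e  a  c  d
    0  0  0  0  0  0  0  0
  d 0  0  0  0  0  0  0  1
  d 0  0  0  0  0  0  0  1
  c 0  1  1  1  1  1  1  1
  d 0  1  1  1  1  1  1  2
LCS: 'cd'
LCS length = 2

2


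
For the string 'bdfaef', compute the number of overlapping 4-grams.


String 'bdfaef' has length L = 6.
Number of overlapping n-grams = L - n + 1
Substituting: 6 - 4 + 1 = 3

3


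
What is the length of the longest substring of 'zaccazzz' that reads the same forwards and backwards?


Scanning 'zaccazzz' for palindromic substrings.
Substring at positions 0-5: 'zaccaz'.
Check: reverse('zaccaz') = 'zaccaz' -> palindrome confirmed.
Neighbouring characters ('-' / 'z') break symmetry, so it cannot extend further.
No longer palindromic substring exists; longest length = 6

6


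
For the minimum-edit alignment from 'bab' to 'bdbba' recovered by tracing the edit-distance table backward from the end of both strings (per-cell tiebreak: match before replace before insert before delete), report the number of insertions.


Edit distance = 3. Backtracking from cell (3, 5) with preference match > replace > insert > delete,
then listing the resulting alignment 'bab' -> 'bdbba' left to right:
  Step 1: keep 'b'
  Step 2: insert 'd' [insertion #1]
  Step 3: replace a->b
  Step 4: keep 'b'
  Step 5: insert 'a' [insertion #2]
Total insertions: 2

2


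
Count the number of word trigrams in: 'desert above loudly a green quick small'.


Word trigrams from [7] words:
  Trigram 1: (desert above loudly)
  Trigram 2: (above loudly a)
  Trigram 3: (loudly a green)
  Trigram 4: (a green quick)
  Trigram 5: (green quick small)
Total word trigrams: 7 - 2 = 5

5


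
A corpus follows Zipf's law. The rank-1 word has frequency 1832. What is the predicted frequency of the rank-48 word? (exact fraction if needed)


Zipf's law: freq(rank) = f1 / rank
f1 = 1832, rank = 48
freq = 1832 / 48
GCD(1832, 48) = 8
Simplified: 229/6

229/6


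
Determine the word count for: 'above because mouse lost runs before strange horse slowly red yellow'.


Counting words by splitting on spaces:
  Word 1: 'above'
  Word 2: 'because'
  Word 3: 'mouse'
  Word 4: 'lost'
  Word 5: 'runs'
  Word 6: 'before'
  Word 7: 'strange'
  Word 8: 'horse'
  Word 9: 'slowly'
  Word 10: 'red'
  Word 11: 'yellow'
Total words: 11

11


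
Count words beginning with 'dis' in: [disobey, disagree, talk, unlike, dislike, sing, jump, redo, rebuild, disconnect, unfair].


Checking each word for prefix 'dis':
  'disobey' -> YES, starts with 'dis' (count: 1)
  'disagree' -> YES, starts with 'dis' (count: 2)
  'talk' -> no (count: 2)
  'unlike' -> no (count: 2)
  'dislike' -> YES, starts with 'dis' (count: 3)
  'sing' -> no (count: 3)
  'jump' -> no (count: 3)
  'redo' -> no (count: 3)
  'rebuild' -> no (count: 3)
  'disconnect' -> YES, starts with 'dis' (count: 4)
  'unfair' -> no (count: 4)
Total with prefix 'dis': 4

4


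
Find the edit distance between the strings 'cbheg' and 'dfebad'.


Building DP table for s1='cbheg' (len 5) and s2='dfebad' (len 6):
       d  f  e  b  a  d
    0  1  2  3  4  5  6
  c 1  1  2  3  4  5  6
  b 2  2  2  3  3  4  5
  h 3  3  3  3  4  4  5
  e 4  4  4  3  4  5  5
  g 5  5  5  4  4  5  6
Edit distance = dp[5][6] = 6

6


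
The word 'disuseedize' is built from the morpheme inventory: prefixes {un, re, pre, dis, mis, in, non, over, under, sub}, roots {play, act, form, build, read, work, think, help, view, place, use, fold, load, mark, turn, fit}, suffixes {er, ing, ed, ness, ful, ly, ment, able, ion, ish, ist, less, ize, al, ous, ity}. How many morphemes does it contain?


Segmenting 'disuseedize' against the inventory:
  'dis' -> prefix (morpheme 1)
  'use' -> root (morpheme 2)
  'ed' -> suffix (morpheme 3)
  'ize' -> suffix (morpheme 4)
Total morphemes: 4

4


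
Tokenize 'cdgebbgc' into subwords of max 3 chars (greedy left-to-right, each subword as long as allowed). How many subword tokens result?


'cdgebbgc' has 8 characters.
Chunking with max size 3:
  Chunk 1: 'cdg' (positions 0-2)
  Chunk 2: 'ebb' (positions 3-5)
  Chunk 3: 'gc' (positions 6-7)
Total chunks: ceil(8 / 3) = 3

3


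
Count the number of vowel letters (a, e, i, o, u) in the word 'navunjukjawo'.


Scanning each character of 'navunjukjawo':
  Position 1: 'n' -> consonant (running count: 0)
  Position 2: 'a' -> vowel (running count: 1)
  Position 3: 'v' -> consonant (running count: 1)
  Position 4: 'u' -> vowel (running count: 2)
  Position 5: 'n' -> consonant (running count: 2)
  Position 6: 'j' -> consonant (running count: 2)
  Position 7: 'u' -> vowel (running count: 3)
  Position 8: 'k' -> consonant (running count: 3)
  Position 9: 'j' -> consonant (running count: 3)
  Position 10: 'a' -> vowel (running count: 4)
  Position 11: 'w' -> consonant (running count: 4)
  Position 12: 'o' -> vowel (running count: 5)
Total vowels: 5

5
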